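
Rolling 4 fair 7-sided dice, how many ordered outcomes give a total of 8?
Coefficient of x^8 in (x + x² + ... + x^7)^4. By inclusion-exclusion on dice exceeding 7: Σ_j (-1)^j C(4,j)·C(8-1-7j, 3) = C(4,0)·C(7,3) = 1·35 = 35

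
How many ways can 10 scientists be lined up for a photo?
10! = 3628800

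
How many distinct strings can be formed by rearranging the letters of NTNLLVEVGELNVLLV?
16! / (1! × 5! × 3! × 2! × 1! × 4!) = 605404800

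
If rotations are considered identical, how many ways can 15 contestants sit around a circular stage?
Circular: fix one position, arrange the rest. (15-1)! = 87178291200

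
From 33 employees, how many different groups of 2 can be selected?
C(33,2) = 33!/(2!×31!) = 528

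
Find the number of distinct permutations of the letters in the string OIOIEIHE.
8! / (3! × 2! × 1! × 2!) = 1680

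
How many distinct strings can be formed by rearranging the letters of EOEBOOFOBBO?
11! / (3! × 5! × 2! × 1!) = 27720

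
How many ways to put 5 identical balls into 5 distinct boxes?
C(5+5-1, 5-1) = C(9, 4) = 126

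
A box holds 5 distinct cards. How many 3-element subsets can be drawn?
C(5,3) = 5!/(3!×2!) = 10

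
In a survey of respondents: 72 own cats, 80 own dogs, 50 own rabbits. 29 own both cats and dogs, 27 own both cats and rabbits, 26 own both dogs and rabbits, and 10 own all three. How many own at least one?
|A∪B∪C| = 72+80+50-29-27-26+10 = 130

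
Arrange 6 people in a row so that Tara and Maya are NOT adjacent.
Total - adjacent = 6! - (6-1)!×2 = 720 - 240 = 480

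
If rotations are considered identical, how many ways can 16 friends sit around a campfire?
Circular: fix one position, arrange the rest. (16-1)! = 1307674368000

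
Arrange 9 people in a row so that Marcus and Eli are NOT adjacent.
Total - adjacent = 9! - (9-1)!×2 = 362880 - 80640 = 282240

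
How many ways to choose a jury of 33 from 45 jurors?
C(45,33) = 45!/(33!×12!) = 28760021745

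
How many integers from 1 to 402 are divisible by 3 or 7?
⌊402/3⌋ + ⌊402/7⌋ - ⌊402/21⌋ = 134 + 57 - 19 = 172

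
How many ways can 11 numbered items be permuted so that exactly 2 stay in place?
Choose the 2 fixed points C(11,2) = 55, derange the rest: !9 = Σ_{j=0}^{9} (-1)^j·9!/j! = 362880 - 362880 + 181440 - 60480 + 15120 - 3024 + 504 - 72 + 9 - 1 = 133496. Product = 55 × 133496 = 7342280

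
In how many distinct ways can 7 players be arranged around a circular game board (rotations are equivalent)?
Circular: fix one position, arrange the rest. (7-1)! = 720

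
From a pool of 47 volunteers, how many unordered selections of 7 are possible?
C(47,7) = 47!/(7!×40!) = 62891499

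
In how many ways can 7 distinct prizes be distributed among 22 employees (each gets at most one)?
P(22,7) = 22!/(22-7)! = 859541760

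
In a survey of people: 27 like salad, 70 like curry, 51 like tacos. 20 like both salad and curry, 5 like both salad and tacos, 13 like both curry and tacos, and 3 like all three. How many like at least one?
|A∪B∪C| = 27+70+51-20-5-13+3 = 113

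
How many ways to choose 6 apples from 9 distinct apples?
C(9,6) = 9!/(6!×3!) = 84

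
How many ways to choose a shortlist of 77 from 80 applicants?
C(80,77) = 80!/(77!×3!) = 82160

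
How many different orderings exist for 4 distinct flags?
4! = 24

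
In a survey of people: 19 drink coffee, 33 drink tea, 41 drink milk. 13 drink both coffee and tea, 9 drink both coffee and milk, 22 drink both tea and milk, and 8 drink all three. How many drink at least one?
|A∪B∪C| = 19+33+41-13-9-22+8 = 57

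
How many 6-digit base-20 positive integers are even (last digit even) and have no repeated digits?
Last∈{0,2,4,6,8,10,12,14,16,18}. Last=0: 1395360. Last nonzero: 9×18×P(18,4) = 11897280. Total = 13292640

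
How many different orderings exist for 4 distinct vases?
4! = 24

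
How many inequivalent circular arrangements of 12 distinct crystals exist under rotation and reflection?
(12-1)!/2 = 39916800/2 = 19958400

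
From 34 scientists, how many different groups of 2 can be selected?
C(34,2) = 34!/(2!×32!) = 561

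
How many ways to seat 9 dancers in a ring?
Circular: fix one position, arrange the rest. (9-1)! = 40320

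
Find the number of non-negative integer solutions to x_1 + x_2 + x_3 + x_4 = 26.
C(26+4-1, 4-1) = C(29, 3) = 3654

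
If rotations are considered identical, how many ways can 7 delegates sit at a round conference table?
Circular: fix one position, arrange the rest. (7-1)! = 720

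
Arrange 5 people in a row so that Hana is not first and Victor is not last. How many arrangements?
By inclusion-exclusion: 5! - 2×(5-1)! + (5-2)! = 120 - 48 + 6 = 78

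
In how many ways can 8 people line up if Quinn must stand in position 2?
Fix one position: (8-1)! = 5040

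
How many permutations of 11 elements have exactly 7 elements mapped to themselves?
Choose the 7 fixed points C(11,7) = 330, derange the rest: !4 = Σ_{j=0}^{4} (-1)^j·4!/j! = 24 - 24 + 12 - 4 + 1 = 9. Product = 330 × 9 = 2970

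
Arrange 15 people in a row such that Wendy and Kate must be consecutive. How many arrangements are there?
Treat the 2 as one block: (15-2+1)! × 2! = 87178291200 × 2 = 174356582400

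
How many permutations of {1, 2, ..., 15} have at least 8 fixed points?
Exactly j fixed points: C(15,j)·!(15-j); sum over j ≥ 8 (derangement numbers via !m = (m-1)·(!(m-1) + !(m-2)): !0..!7 = 1, 0, 1, 2, 9, 44, 265, 1854). Σ_{j=8}^{15} C(15,j)·!(15-j) = C(15,8)·!7 + C(15,9)·!6 + C(15,10)·!5 + C(15,11)·!4 + C(15,12)·!3 + C(15,13)·!2 + C(15,14)·!1 + C(15,15)·!0 = 6435·1854 + 5005·265 + 3003·44 + 1365·9 + 455·2 + 105·1 + 15·0 + 1·1 = 13402248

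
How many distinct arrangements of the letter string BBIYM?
5! / (1! × 1! × 2! × 1!) = 60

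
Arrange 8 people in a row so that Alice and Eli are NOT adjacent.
Total - adjacent = 8! - (8-1)!×2 = 40320 - 10080 = 30240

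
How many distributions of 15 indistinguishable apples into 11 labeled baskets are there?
C(15+11-1, 11-1) = C(25, 10) = 3268760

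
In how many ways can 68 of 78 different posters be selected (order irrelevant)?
C(78,68) = 78!/(68!×10!) = 1258315963905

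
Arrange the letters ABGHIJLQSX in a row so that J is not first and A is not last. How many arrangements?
By inclusion-exclusion: 10! - 2×(10-1)! + (10-2)! = 3628800 - 725760 + 40320 = 2943360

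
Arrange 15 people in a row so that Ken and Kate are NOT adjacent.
Total - adjacent = 15! - (15-1)!×2 = 1307674368000 - 174356582400 = 1133317785600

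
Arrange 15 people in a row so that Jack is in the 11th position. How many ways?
Fix one position: (15-1)! = 87178291200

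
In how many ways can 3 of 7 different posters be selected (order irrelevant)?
C(7,3) = 7!/(3!×4!) = 35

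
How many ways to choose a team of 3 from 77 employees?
C(77,3) = 77!/(3!×74!) = 73150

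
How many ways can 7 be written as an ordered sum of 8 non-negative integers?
C(7+8-1, 8-1) = C(14, 7) = 3432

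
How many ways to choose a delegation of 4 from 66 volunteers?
C(66,4) = 66!/(4!×62!) = 720720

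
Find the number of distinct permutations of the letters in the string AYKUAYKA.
8! / (2! × 1! × 3! × 2!) = 1680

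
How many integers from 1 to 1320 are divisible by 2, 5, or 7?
⌊1320/2⌋+⌊1320/5⌋+⌊1320/7⌋ - ⌊1320/10⌋-⌊1320/14⌋-⌊1320/35⌋ + ⌊1320/70⌋ = 660+264+188 - 132-94-37 + 18 = 867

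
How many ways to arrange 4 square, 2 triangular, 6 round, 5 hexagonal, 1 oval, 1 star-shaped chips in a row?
19! / (4! × 2! × 6! × 5! × 1! × 1!) = 29331862560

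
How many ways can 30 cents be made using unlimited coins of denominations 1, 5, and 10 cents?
Coefficient of x^30 in 1/(1-x^1) · 1/(1-x^5) · 1/(1-x^10). Case on j = number of 10-cent coins (j = 0..3); remainder r = 30 - 10j is made from {1,5} in ⌊r/5⌋+1 ways. r = 30, 20, 10, 0 → 7 + 5 + 3 + 1 = 16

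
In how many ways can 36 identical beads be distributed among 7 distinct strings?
C(36+7-1, 7-1) = C(42, 6) = 5245786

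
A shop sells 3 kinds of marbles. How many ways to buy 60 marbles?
C(60+3-1, 3-1) = C(62, 2) = 1891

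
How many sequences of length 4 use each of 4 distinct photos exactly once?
4! = 24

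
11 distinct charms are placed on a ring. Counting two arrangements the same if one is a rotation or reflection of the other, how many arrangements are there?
(11-1)!/2 = 3628800/2 = 1814400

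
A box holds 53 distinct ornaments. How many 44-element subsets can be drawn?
C(53,44) = 53!/(44!×9!) = 4431613550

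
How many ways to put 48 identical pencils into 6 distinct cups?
C(48+6-1, 6-1) = C(53, 5) = 2869685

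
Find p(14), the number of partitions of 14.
Pentagonal recurrence p(n) = p(n-1) + p(n-2) - p(n-5) - p(n-7) + p(n-12) + p(n-15) - ... gives p(0..13) = 1, 1, 2, 3, 5, 7, 11, 15, 22, 30, 42, 56, 77, 101. p(14) = p(13) + p(12) - p(9) - p(7) + p(2) = 101 + 77 - 30 - 15 + 2 = 135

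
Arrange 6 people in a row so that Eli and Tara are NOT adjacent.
Total - adjacent = 6! - (6-1)!×2 = 720 - 240 = 480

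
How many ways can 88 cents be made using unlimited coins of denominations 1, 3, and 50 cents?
Coefficient of x^88 in 1/(1-x^1) · 1/(1-x^3) · 1/(1-x^50). Case on j = number of 50-cent coins (j = 0..1); remainder r = 88 - 50j is made from {1,3} in ⌊r/3⌋+1 ways. r = 88, 38 → 30 + 13 = 43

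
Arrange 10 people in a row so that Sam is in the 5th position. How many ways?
Fix one position: (10-1)! = 362880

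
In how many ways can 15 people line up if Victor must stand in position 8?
Fix one position: (15-1)! = 87178291200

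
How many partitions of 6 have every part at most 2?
Let r_j(i) = number of partitions of i into parts ≤ j, for i = 0..6. r_1(i) = 1 for all i; r_j(i) = r_{j-1}(i) + r_j(i-j). Rows j = 2..2: ≤2: 1 1 2 2 3 3 4. r_2(6) = 4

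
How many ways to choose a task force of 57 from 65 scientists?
C(65,57) = 65!/(57!×8!) = 5047381560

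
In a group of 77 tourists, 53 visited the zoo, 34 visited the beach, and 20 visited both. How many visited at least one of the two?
|A∪B| = |A| + |B| - |A∩B| = 53 + 34 - 20 = 67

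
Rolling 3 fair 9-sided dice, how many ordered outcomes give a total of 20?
Coefficient of x^20 in (x + x² + ... + x^9)^3. By inclusion-exclusion on dice exceeding 9: Σ_j (-1)^j C(3,j)·C(20-1-9j, 2) = C(3,0)·C(19,2) - C(3,1)·C(10,2) = 1·171 - 3·45 = 36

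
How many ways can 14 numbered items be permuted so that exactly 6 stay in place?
Choose the 6 fixed points C(14,6) = 3003, derange the rest: !8 = Σ_{j=0}^{8} (-1)^j·8!/j! = 40320 - 40320 + 20160 - 6720 + 1680 - 336 + 56 - 8 + 1 = 14833. Product = 3003 × 14833 = 44543499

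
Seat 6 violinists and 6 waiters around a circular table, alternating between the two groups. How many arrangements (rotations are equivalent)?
Fix one of the violinists: (6-1)! ways for the remaining violinists, × 6! ways for the waiters = 120 × 720 = 86400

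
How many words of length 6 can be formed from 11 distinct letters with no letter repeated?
P(11,6) = 11!/(11-6)! = 332640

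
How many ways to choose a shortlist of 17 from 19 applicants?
C(19,17) = 19!/(17!×2!) = 171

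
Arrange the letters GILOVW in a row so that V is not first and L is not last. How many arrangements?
By inclusion-exclusion: 6! - 2×(6-1)! + (6-2)! = 720 - 240 + 24 = 504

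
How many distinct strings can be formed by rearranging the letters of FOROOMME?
8! / (1! × 3! × 1! × 1! × 2!) = 3360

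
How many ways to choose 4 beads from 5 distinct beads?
C(5,4) = 5!/(4!×1!) = 5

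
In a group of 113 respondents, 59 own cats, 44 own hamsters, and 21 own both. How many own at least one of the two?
|A∪B| = |A| + |B| - |A∩B| = 59 + 44 - 21 = 82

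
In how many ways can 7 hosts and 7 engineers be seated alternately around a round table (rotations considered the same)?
Fix one of the hosts: (7-1)! ways for the remaining hosts, × 7! ways for the engineers = 720 × 5040 = 3628800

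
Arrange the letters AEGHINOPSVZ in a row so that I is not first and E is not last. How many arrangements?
By inclusion-exclusion: 11! - 2×(11-1)! + (11-2)! = 39916800 - 7257600 + 362880 = 33022080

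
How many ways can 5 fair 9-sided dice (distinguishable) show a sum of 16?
Coefficient of x^16 in (x + x² + ... + x^9)^5. By inclusion-exclusion on dice exceeding 9: Σ_j (-1)^j C(5,j)·C(16-1-9j, 4) = C(5,0)·C(15,4) - C(5,1)·C(6,4) = 1·1365 - 5·15 = 1290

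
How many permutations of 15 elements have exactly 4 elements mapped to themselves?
Choose the 4 fixed points C(15,4) = 1365, derange the rest: !11 = Σ_{j=0}^{11} (-1)^j·11!/j! = 39916800 - 39916800 + 19958400 - 6652800 + 1663200 - 332640 + 55440 - 7920 + 990 - 110 + 11 - 1 = 14684570. Product = 1365 × 14684570 = 20044438050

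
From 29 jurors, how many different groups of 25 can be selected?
C(29,25) = 29!/(25!×4!) = 23751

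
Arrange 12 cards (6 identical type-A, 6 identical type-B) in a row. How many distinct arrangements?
12! / (6! × 6!) = 924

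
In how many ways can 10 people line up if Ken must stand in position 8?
Fix one position: (10-1)! = 362880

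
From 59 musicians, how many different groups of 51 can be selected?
C(59,51) = 59!/(51!×8!) = 2217471399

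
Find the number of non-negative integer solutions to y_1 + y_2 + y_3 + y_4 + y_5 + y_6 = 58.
C(58+6-1, 6-1) = C(63, 5) = 7028847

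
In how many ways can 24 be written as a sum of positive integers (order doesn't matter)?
Pentagonal recurrence p(n) = p(n-1) + p(n-2) - p(n-5) - p(n-7) + p(n-12) + p(n-15) - ... gives p(0..23) = 1, 1, 2, 3, 5, 7, 11, 15, 22, 30, 42, 56, 77, 101, 135, 176, 231, 297, 385, 490, 627, 792, 1002, 1255. p(24) = p(23) + p(22) - p(19) - p(17) + p(12) + p(9) - p(2) = 1255 + 1002 - 490 - 297 + 77 + 30 - 2 = 1575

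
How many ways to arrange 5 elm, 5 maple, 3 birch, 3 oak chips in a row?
16! / (5! × 5! × 3! × 3!) = 40360320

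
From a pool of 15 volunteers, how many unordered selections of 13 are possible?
C(15,13) = 15!/(13!×2!) = 105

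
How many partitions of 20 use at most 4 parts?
By conjugation, equals partitions of 20 into parts ≤ 4. Let r_j(i) = number of partitions of i into parts ≤ j, for i = 0..20. r_1(i) = 1 for all i; r_j(i) = r_{j-1}(i) + r_j(i-j). Rows j = 2..4: ≤2: 1 1 2 2 3 3 4 4 5 5 6 6 7 7 8 8 9 9 10 10 11; ≤3: 1 1 2 3 4 5 7 8 10 12 14 16 19 21 24 27 30 33 37 40 44; ≤4: 1 1 2 3 5 6 9 11 15 18 23 27 34 39 47 54 64 72 84 94 108. r_4(20) = 108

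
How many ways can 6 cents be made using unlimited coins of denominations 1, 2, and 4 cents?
Coefficient of x^6 in 1/(1-x^1) · 1/(1-x^2) · 1/(1-x^4). Case on j = number of 4-cent coins (j = 0..1); remainder r = 6 - 4j is made from {1,2} in ⌊r/2⌋+1 ways. r = 6, 2 → 4 + 2 = 6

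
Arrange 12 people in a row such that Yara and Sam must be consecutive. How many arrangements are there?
Treat the 2 as one block: (12-2+1)! × 2! = 39916800 × 2 = 79833600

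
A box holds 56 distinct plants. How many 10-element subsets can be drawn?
C(56,10) = 56!/(10!×46!) = 35607051480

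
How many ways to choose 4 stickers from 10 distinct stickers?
C(10,4) = 10!/(4!×6!) = 210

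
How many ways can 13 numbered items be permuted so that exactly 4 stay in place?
Choose the 4 fixed points C(13,4) = 715, derange the rest: !9 = Σ_{j=0}^{9} (-1)^j·9!/j! = 362880 - 362880 + 181440 - 60480 + 15120 - 3024 + 504 - 72 + 9 - 1 = 133496. Product = 715 × 133496 = 95449640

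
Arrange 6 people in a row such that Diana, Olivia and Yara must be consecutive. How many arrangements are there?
Treat the 3 as one block: (6-3+1)! × 3! = 24 × 6 = 144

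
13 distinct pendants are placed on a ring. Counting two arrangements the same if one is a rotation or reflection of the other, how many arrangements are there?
(13-1)!/2 = 479001600/2 = 239500800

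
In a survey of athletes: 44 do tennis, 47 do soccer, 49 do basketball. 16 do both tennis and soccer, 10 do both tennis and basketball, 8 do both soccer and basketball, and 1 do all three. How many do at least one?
|A∪B∪C| = 44+47+49-16-10-8+1 = 107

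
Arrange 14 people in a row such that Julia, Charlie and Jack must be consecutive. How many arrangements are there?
Treat the 3 as one block: (14-3+1)! × 3! = 479001600 × 6 = 2874009600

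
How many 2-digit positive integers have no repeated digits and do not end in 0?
Last digit: 9 nonzero choices. First digit: 8 (nonzero, ≠last). Middle 0: P(8,0) = 1. Total = 72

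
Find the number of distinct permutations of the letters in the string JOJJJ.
5! / (4! × 1!) = 5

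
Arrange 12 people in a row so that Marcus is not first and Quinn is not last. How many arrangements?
By inclusion-exclusion: 12! - 2×(12-1)! + (12-2)! = 479001600 - 79833600 + 3628800 = 402796800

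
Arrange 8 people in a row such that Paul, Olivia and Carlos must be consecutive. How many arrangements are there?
Treat the 3 as one block: (8-3+1)! × 3! = 720 × 6 = 4320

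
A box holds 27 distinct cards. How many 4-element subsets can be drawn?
C(27,4) = 27!/(4!×23!) = 17550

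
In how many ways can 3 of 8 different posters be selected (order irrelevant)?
C(8,3) = 8!/(3!×5!) = 56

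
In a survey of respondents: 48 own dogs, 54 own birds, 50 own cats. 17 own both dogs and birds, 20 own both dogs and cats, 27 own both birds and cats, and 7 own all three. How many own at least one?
|A∪B∪C| = 48+54+50-17-20-27+7 = 95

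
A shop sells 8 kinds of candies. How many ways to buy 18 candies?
C(18+8-1, 8-1) = C(25, 7) = 480700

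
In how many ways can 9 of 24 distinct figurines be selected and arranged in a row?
P(24,9) = 24!/(24-9)! = 474467051520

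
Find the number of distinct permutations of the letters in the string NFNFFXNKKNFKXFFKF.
17! / (2! × 4! × 4! × 7!) = 61261200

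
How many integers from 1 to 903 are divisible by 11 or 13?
⌊903/11⌋ + ⌊903/13⌋ - ⌊903/143⌋ = 82 + 69 - 6 = 145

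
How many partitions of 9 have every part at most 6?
Let r_j(i) = number of partitions of i into parts ≤ j, for i = 0..9. r_1(i) = 1 for all i; r_j(i) = r_{j-1}(i) + r_j(i-j). Rows j = 2..6: ≤2: 1 1 2 2 3 3 4 4 5 5; ≤3: 1 1 2 3 4 5 7 8 10 12; ≤4: 1 1 2 3 5 6 9 11 15 18; ≤5: 1 1 2 3 5 7 10 13 18 23; ≤6: 1 1 2 3 5 7 11 14 20 26. r_6(9) = 26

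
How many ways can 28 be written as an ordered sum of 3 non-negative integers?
C(28+3-1, 3-1) = C(30, 2) = 435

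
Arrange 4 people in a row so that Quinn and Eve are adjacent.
Treat as block: (4-1)! × 2! = 6 × 2 = 12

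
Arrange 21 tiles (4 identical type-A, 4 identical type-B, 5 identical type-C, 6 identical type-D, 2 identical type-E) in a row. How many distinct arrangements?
21! / (4! × 4! × 5! × 6! × 2!) = 513307594800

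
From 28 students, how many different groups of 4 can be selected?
C(28,4) = 28!/(4!×24!) = 20475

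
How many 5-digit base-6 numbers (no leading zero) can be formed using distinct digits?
First digit: 5 choices (nonzero). Then descending: 5 × 5 × 4 × 3 × 2 = 600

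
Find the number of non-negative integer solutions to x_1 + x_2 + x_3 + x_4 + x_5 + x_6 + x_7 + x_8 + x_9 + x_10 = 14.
C(14+10-1, 10-1) = C(23, 9) = 817190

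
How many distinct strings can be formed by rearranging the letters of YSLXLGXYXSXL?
12! / (3! × 1! × 2! × 2! × 4!) = 831600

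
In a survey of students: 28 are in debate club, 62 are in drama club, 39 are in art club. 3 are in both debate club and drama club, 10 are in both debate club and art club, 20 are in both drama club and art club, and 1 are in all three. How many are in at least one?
|A∪B∪C| = 28+62+39-3-10-20+1 = 97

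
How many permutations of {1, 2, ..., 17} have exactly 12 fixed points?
Choose the 12 fixed points C(17,12) = 6188, derange the rest: !5 = Σ_{j=0}^{5} (-1)^j·5!/j! = 120 - 120 + 60 - 20 + 5 - 1 = 44. Product = 6188 × 44 = 272272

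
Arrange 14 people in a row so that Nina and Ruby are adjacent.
Treat as block: (14-1)! × 2! = 6227020800 × 2 = 12454041600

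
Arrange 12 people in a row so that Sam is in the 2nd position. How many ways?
Fix one position: (12-1)! = 39916800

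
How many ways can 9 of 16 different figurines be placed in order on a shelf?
P(16,9) = 16!/(16-9)! = 4151347200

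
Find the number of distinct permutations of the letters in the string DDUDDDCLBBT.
11! / (2! × 1! × 5! × 1! × 1! × 1!) = 166320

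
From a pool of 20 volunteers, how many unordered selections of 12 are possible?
C(20,12) = 20!/(12!×8!) = 125970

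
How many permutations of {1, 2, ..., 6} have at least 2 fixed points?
Exactly j fixed points: C(6,j)·!(6-j); sum over j ≥ 2 (derangement numbers via !m = (m-1)·(!(m-1) + !(m-2)): !0..!4 = 1, 0, 1, 2, 9). Σ_{j=2}^{6} C(6,j)·!(6-j) = C(6,2)·!4 + C(6,3)·!3 + C(6,4)·!2 + C(6,5)·!1 + C(6,6)·!0 = 15·9 + 20·2 + 15·1 + 6·0 + 1·1 = 191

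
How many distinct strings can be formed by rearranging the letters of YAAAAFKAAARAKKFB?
16! / (8! × 2! × 1! × 3! × 1! × 1!) = 43243200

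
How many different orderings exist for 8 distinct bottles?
8! = 40320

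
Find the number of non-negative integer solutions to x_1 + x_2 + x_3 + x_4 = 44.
C(44+4-1, 4-1) = C(47, 3) = 16215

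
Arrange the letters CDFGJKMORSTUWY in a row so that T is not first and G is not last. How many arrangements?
By inclusion-exclusion: 14! - 2×(14-1)! + (14-2)! = 87178291200 - 12454041600 + 479001600 = 75203251200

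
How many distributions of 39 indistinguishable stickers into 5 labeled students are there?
C(39+5-1, 5-1) = C(43, 4) = 123410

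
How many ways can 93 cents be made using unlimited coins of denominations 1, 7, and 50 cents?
Coefficient of x^93 in 1/(1-x^1) · 1/(1-x^7) · 1/(1-x^50). Case on j = number of 50-cent coins (j = 0..1); remainder r = 93 - 50j is made from {1,7} in ⌊r/7⌋+1 ways. r = 93, 43 → 14 + 7 = 21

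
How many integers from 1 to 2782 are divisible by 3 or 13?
⌊2782/3⌋ + ⌊2782/13⌋ - ⌊2782/39⌋ = 927 + 214 - 71 = 1070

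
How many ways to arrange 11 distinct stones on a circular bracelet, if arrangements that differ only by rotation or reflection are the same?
(11-1)!/2 = 3628800/2 = 1814400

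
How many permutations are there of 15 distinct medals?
15! = 1307674368000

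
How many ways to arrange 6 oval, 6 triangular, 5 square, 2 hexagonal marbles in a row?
19! / (6! × 6! × 5! × 2!) = 977728752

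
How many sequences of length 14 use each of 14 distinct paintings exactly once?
14! = 87178291200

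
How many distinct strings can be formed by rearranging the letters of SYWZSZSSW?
9! / (2! × 4! × 1! × 2!) = 3780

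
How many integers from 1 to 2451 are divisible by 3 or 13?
⌊2451/3⌋ + ⌊2451/13⌋ - ⌊2451/39⌋ = 817 + 188 - 62 = 943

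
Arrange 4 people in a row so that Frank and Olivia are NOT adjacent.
Total - adjacent = 4! - (4-1)!×2 = 24 - 12 = 12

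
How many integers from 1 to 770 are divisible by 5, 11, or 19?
⌊770/5⌋+⌊770/11⌋+⌊770/19⌋ - ⌊770/55⌋-⌊770/95⌋-⌊770/209⌋ + ⌊770/1045⌋ = 154+70+40 - 14-8-3 + 0 = 239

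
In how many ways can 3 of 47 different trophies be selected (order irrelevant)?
C(47,3) = 47!/(3!×44!) = 16215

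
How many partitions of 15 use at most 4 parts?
By conjugation, equals partitions of 15 into parts ≤ 4. Let r_j(i) = number of partitions of i into parts ≤ j, for i = 0..15. r_1(i) = 1 for all i; r_j(i) = r_{j-1}(i) + r_j(i-j). Rows j = 2..4: ≤2: 1 1 2 2 3 3 4 4 5 5 6 6 7 7 8 8; ≤3: 1 1 2 3 4 5 7 8 10 12 14 16 19 21 24 27; ≤4: 1 1 2 3 5 6 9 11 15 18 23 27 34 39 47 54. r_4(15) = 54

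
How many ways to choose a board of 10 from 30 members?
C(30,10) = 30!/(10!×20!) = 30045015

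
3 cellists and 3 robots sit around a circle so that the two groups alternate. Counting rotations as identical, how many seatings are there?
Fix one of the cellists: (3-1)! ways for the remaining cellists, × 3! ways for the robots = 2 × 6 = 12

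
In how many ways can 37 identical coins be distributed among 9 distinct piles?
C(37+9-1, 9-1) = C(45, 8) = 215553195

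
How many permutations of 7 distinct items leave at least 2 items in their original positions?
Exactly j fixed points: C(7,j)·!(7-j); sum over j ≥ 2 (derangement numbers via !m = (m-1)·(!(m-1) + !(m-2)): !0..!5 = 1, 0, 1, 2, 9, 44). Σ_{j=2}^{7} C(7,j)·!(7-j) = C(7,2)·!5 + C(7,3)·!4 + C(7,4)·!3 + C(7,5)·!2 + C(7,6)·!1 + C(7,7)·!0 = 21·44 + 35·9 + 35·2 + 21·1 + 7·0 + 1·1 = 1331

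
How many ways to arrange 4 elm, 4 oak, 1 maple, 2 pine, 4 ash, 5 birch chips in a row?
20! / (4! × 4! × 1! × 2! × 4! × 5!) = 733296564000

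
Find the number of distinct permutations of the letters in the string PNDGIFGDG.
9! / (1! × 1! × 3! × 1! × 1! × 2!) = 30240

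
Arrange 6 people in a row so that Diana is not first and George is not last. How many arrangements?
By inclusion-exclusion: 6! - 2×(6-1)! + (6-2)! = 720 - 240 + 24 = 504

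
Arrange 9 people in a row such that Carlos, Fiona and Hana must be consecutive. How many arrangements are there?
Treat the 3 as one block: (9-3+1)! × 3! = 5040 × 6 = 30240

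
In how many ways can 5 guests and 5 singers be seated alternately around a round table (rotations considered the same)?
Fix one of the guests: (5-1)! ways for the remaining guests, × 5! ways for the singers = 24 × 120 = 2880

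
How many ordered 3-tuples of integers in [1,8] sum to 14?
Coefficient of x^14 in (x + x² + ... + x^8)^3. By inclusion-exclusion on dice exceeding 8: Σ_j (-1)^j C(3,j)·C(14-1-8j, 2) = C(3,0)·C(13,2) - C(3,1)·C(5,2) = 1·78 - 3·10 = 48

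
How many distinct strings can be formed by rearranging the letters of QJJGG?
5! / (2! × 1! × 2!) = 30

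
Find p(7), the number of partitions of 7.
Pentagonal recurrence p(n) = p(n-1) + p(n-2) - p(n-5) - p(n-7) + p(n-12) + p(n-15) - ... gives p(0..6) = 1, 1, 2, 3, 5, 7, 11. p(7) = p(6) + p(5) - p(2) - p(0) = 11 + 7 - 2 - 1 = 15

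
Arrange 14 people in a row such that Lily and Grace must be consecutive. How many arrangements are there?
Treat the 2 as one block: (14-2+1)! × 2! = 6227020800 × 2 = 12454041600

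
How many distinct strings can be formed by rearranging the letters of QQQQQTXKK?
9! / (5! × 1! × 1! × 2!) = 1512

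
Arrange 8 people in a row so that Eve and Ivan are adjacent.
Treat as block: (8-1)! × 2! = 5040 × 2 = 10080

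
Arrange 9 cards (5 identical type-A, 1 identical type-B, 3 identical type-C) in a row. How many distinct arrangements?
9! / (5! × 1! × 3!) = 504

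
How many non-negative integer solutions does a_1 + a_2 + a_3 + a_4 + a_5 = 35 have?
C(35+5-1, 5-1) = C(39, 4) = 82251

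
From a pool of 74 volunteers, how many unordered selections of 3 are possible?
C(74,3) = 74!/(3!×71!) = 64824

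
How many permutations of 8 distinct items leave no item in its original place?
!8 = Σ_{j=0}^{8} (-1)^j·8!/j! = 40320 - 40320 + 20160 - 6720 + 1680 - 336 + 56 - 8 + 1 = 14833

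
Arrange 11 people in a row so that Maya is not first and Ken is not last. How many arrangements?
By inclusion-exclusion: 11! - 2×(11-1)! + (11-2)! = 39916800 - 7257600 + 362880 = 33022080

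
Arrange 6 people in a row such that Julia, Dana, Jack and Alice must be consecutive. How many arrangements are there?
Treat the 4 as one block: (6-4+1)! × 4! = 6 × 24 = 144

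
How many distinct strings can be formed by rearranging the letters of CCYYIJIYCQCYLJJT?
16! / (3! × 4! × 2! × 1! × 4! × 1! × 1!) = 3027024000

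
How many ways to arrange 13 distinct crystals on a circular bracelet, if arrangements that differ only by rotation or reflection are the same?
(13-1)!/2 = 479001600/2 = 239500800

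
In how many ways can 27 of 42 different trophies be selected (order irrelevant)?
C(42,27) = 42!/(27!×15!) = 98672427616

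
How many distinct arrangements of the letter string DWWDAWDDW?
9! / (1! × 4! × 4!) = 630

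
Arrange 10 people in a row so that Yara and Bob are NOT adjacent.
Total - adjacent = 10! - (10-1)!×2 = 3628800 - 725760 = 2903040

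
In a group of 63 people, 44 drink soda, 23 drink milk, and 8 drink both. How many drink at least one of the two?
|A∪B| = |A| + |B| - |A∩B| = 44 + 23 - 8 = 59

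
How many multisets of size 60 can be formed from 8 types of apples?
C(60+8-1, 8-1) = C(67, 7) = 869648208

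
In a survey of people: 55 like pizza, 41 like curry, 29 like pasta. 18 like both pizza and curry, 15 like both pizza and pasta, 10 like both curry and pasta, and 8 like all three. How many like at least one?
|A∪B∪C| = 55+41+29-18-15-10+8 = 90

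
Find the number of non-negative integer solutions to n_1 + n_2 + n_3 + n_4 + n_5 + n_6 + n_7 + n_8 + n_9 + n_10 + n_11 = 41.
C(41+11-1, 11-1) = C(51, 10) = 12777711870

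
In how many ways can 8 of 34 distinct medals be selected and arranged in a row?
P(34,8) = 34!/(34-8)! = 732058145280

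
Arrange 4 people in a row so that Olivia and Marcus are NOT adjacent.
Total - adjacent = 4! - (4-1)!×2 = 24 - 12 = 12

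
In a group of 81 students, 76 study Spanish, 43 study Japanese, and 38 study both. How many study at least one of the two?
|A∪B| = |A| + |B| - |A∩B| = 76 + 43 - 38 = 81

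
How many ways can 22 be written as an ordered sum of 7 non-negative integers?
C(22+7-1, 7-1) = C(28, 6) = 376740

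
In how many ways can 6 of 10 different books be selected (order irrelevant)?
C(10,6) = 10!/(6!×4!) = 210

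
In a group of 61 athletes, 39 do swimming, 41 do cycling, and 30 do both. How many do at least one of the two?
|A∪B| = |A| + |B| - |A∩B| = 39 + 41 - 30 = 50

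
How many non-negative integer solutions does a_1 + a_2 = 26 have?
C(26+2-1, 2-1) = C(27, 1) = 27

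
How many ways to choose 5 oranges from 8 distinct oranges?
C(8,5) = 8!/(5!×3!) = 56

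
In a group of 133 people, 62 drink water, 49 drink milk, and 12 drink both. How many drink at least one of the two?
|A∪B| = |A| + |B| - |A∩B| = 62 + 49 - 12 = 99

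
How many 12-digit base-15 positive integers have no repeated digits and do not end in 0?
Last digit: 14 nonzero choices. First digit: 13 (nonzero, ≠last). Middle 10: P(13,10) = 1037836800. Total = 188886297600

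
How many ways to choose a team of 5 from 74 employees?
C(74,5) = 74!/(5!×69!) = 16108764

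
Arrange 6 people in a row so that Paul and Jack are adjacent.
Treat as block: (6-1)! × 2! = 120 × 2 = 240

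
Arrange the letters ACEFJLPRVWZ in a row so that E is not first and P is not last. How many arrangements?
By inclusion-exclusion: 11! - 2×(11-1)! + (11-2)! = 39916800 - 7257600 + 362880 = 33022080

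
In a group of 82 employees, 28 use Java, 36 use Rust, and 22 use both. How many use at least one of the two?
|A∪B| = |A| + |B| - |A∩B| = 28 + 36 - 22 = 42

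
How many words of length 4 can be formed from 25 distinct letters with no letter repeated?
P(25,4) = 25!/(25-4)! = 303600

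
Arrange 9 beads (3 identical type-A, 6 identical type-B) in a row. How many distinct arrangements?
9! / (3! × 6!) = 84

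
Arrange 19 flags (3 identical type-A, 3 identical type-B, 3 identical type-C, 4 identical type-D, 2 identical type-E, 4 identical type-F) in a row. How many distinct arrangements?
19! / (3! × 3! × 3! × 4! × 2! × 4!) = 488864376000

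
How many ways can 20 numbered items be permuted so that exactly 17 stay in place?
Choose the 17 fixed points C(20,17) = 1140, derange the rest: !3 = Σ_{j=0}^{3} (-1)^j·3!/j! = 6 - 6 + 3 - 1 = 2. Product = 1140 × 2 = 2280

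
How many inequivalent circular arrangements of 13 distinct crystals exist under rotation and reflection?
(13-1)!/2 = 479001600/2 = 239500800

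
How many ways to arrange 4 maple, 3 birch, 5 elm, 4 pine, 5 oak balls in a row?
21! / (4! × 3! × 5! × 4! × 5!) = 1026615189600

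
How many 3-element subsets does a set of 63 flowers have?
C(63,3) = 63!/(3!×60!) = 39711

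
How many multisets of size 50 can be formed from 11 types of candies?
C(50+11-1, 11-1) = C(60, 10) = 75394027566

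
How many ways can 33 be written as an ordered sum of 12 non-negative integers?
C(33+12-1, 12-1) = C(44, 11) = 7669339132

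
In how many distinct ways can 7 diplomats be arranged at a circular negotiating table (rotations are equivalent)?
Circular: fix one position, arrange the rest. (7-1)! = 720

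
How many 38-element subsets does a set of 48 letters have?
C(48,38) = 48!/(38!×10!) = 6540715896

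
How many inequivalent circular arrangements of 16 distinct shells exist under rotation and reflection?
(16-1)!/2 = 1307674368000/2 = 653837184000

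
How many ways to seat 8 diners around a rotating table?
Circular: fix one position, arrange the rest. (8-1)! = 5040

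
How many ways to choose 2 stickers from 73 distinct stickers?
C(73,2) = 73!/(2!×71!) = 2628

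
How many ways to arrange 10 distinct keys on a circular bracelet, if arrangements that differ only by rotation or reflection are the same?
(10-1)!/2 = 362880/2 = 181440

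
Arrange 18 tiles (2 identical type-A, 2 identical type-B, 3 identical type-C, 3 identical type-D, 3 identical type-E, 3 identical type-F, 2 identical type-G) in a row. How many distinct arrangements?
18! / (2! × 2! × 3! × 3! × 3! × 3! × 2!) = 617512896000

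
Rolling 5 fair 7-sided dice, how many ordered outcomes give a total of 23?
Coefficient of x^23 in (x + x² + ... + x^7)^5. By inclusion-exclusion on dice exceeding 7: Σ_j (-1)^j C(5,j)·C(23-1-7j, 4) = C(5,0)·C(22,4) - C(5,1)·C(15,4) + C(5,2)·C(8,4) = 1·7315 - 5·1365 + 10·70 = 1190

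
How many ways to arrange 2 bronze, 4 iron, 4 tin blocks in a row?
10! / (2! × 4! × 4!) = 3150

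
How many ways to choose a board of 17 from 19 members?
C(19,17) = 19!/(17!×2!) = 171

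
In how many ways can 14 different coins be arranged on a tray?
14! = 87178291200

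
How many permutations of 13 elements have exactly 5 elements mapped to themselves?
Choose the 5 fixed points C(13,5) = 1287, derange the rest: !8 = Σ_{j=0}^{8} (-1)^j·8!/j! = 40320 - 40320 + 20160 - 6720 + 1680 - 336 + 56 - 8 + 1 = 14833. Product = 1287 × 14833 = 19090071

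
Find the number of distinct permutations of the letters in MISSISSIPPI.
11! / (1! × 4! × 4! × 2!) = 34650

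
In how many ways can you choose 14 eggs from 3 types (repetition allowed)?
C(14+3-1, 3-1) = C(16, 2) = 120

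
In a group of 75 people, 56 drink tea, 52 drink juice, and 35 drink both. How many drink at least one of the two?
|A∪B| = |A| + |B| - |A∩B| = 56 + 52 - 35 = 73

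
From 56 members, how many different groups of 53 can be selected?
C(56,53) = 56!/(53!×3!) = 27720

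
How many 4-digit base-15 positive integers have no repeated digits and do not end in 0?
Last digit: 14 nonzero choices. First digit: 13 (nonzero, ≠last). Middle 2: P(13,2) = 156. Total = 28392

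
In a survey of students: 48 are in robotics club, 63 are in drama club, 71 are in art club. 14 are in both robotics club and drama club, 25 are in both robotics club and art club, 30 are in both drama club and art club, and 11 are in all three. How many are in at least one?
|A∪B∪C| = 48+63+71-14-25-30+11 = 124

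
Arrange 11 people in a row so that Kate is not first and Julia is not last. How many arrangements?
By inclusion-exclusion: 11! - 2×(11-1)! + (11-2)! = 39916800 - 7257600 + 362880 = 33022080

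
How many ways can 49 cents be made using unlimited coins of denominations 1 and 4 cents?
Coefficient of x^49 in 1/(1-x^1) · 1/(1-x^4). Use j coins of 4 for j = 0..⌊49/4⌋ = 12, the rest in 1s: 12 + 1 = 13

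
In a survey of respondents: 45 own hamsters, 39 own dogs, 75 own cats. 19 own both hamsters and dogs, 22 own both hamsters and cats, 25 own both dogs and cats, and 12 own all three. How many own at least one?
|A∪B∪C| = 45+39+75-19-22-25+12 = 105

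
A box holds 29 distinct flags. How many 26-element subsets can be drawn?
C(29,26) = 29!/(26!×3!) = 3654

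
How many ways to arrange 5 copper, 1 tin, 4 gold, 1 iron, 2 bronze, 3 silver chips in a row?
16! / (5! × 1! × 4! × 1! × 2! × 3!) = 605404800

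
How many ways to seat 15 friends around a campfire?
Circular: fix one position, arrange the rest. (15-1)! = 87178291200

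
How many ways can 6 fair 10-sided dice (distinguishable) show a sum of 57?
Coefficient of x^57 in (x + x² + ... + x^10)^6. By inclusion-exclusion on dice exceeding 10: Σ_j (-1)^j C(6,j)·C(57-1-10j, 5) = C(6,0)·C(56,5) - C(6,1)·C(46,5) + C(6,2)·C(36,5) - C(6,3)·C(26,5) + C(6,4)·C(16,5) - C(6,5)·C(6,5) = 1·3819816 - 6·1370754 + 15·376992 - 20·65780 + 15·4368 - 6·6 = 56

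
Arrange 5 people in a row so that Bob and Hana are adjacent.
Treat as block: (5-1)! × 2! = 24 × 2 = 48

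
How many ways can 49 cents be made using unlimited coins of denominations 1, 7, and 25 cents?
Coefficient of x^49 in 1/(1-x^1) · 1/(1-x^7) · 1/(1-x^25). Case on j = number of 25-cent coins (j = 0..1); remainder r = 49 - 25j is made from {1,7} in ⌊r/7⌋+1 ways. r = 49, 24 → 8 + 4 = 12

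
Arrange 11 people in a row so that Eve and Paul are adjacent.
Treat as block: (11-1)! × 2! = 3628800 × 2 = 7257600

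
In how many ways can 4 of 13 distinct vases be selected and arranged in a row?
P(13,4) = 13!/(13-4)! = 17160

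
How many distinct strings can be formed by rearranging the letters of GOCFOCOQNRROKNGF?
16! / (2! × 2! × 4! × 1! × 1! × 2! × 2! × 2!) = 27243216000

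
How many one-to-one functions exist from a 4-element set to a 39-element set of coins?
P(39,4) = 39!/(39-4)! = 1974024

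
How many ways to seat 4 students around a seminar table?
Circular: fix one position, arrange the rest. (4-1)! = 6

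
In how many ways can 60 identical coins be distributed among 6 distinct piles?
C(60+6-1, 6-1) = C(65, 5) = 8259888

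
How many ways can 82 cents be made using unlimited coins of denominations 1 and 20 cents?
Coefficient of x^82 in 1/(1-x^1) · 1/(1-x^20). Use j coins of 20 for j = 0..⌊82/20⌋ = 4, the rest in 1s: 4 + 1 = 5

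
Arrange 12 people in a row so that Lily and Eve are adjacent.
Treat as block: (12-1)! × 2! = 39916800 × 2 = 79833600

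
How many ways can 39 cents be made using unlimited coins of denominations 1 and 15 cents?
Coefficient of x^39 in 1/(1-x^1) · 1/(1-x^15). Use j coins of 15 for j = 0..⌊39/15⌋ = 2, the rest in 1s: 2 + 1 = 3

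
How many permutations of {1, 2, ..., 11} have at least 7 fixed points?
Exactly j fixed points: C(11,j)·!(11-j); sum over j ≥ 7 (derangement numbers via !m = (m-1)·(!(m-1) + !(m-2)): !0..!4 = 1, 0, 1, 2, 9). Σ_{j=7}^{11} C(11,j)·!(11-j) = C(11,7)·!4 + C(11,8)·!3 + C(11,9)·!2 + C(11,10)·!1 + C(11,11)·!0 = 330·9 + 165·2 + 55·1 + 11·0 + 1·1 = 3356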